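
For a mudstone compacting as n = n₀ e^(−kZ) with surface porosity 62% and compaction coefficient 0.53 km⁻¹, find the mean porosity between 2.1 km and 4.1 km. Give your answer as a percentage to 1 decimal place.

⟨n⟩ = (1/(Z₂−Z₁)) ∫ n₀ e^(−kZ) dZ = n₀·(e^(−k·Z₁) − e^(−k·Z₂)) / (k·(Z₂−Z₁))
e^(−0.53×2.1) = 0.3286; e^(−0.53×4.1) = 0.1138
⟨n⟩ = 0.62 × (0.3286 − 0.1138) / (0.53 × 2) = 0.62 × 0.2026 = 0.1256

12.6%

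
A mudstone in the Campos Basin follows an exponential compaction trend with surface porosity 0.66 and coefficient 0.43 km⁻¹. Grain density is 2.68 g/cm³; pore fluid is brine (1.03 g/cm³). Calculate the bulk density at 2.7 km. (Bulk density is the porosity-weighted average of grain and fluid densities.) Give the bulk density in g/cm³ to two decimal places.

2.34 g/cm³

Porosity at depth: n = 0.66·exp(−0.43×2.7) = 0.66×0.3132 = 0.2067
Bulk density: ρ_b = (1−n)ρ_g + n·ρ_f = 0.7933×2.68 + 0.2067×1.03
       = 2.126 + 0.213 = 2.339 g/cm³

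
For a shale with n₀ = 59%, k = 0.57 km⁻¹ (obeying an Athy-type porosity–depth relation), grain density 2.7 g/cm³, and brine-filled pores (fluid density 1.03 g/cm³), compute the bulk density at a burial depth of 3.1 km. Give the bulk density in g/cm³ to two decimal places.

Porosity at depth: n = 0.59·exp(−0.57×3.1) = 0.59×0.1708 = 0.1008
Bulk density: ρ_b = (1−n)ρ_g + n·ρ_f = 0.8992×2.7 + 0.1008×1.03
       = 2.428 + 0.104 = 2.532 g/cm³

2.53 g/cm³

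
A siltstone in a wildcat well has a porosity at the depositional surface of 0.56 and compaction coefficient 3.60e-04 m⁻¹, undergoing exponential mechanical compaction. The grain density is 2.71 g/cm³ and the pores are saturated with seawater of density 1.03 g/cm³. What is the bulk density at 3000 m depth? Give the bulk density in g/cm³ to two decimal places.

Working in km (1 km = 1000 m; k in km⁻¹ = k in m⁻¹ × 1000):
Porosity at depth: phi = 0.56·exp(−0.36×3) = 0.56×0.3396 = 0.1902
Bulk density: ρ_b = (1−phi)ρ_g + phi·ρ_f = 0.8098×2.71 + 0.1902×1.03
       = 2.195 + 0.196 = 2.391 g/cm³

2.39 g/cm³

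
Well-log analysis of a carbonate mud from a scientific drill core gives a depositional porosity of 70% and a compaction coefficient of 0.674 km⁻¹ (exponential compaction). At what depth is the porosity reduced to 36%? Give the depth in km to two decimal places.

0.99 km

Invert Athy's law: d = ln(n₀/n) / β
d = ln(0.7/0.36) / 0.674 = ln(1.944) / 0.674 = 0.6650 / 0.674 = 0.987 km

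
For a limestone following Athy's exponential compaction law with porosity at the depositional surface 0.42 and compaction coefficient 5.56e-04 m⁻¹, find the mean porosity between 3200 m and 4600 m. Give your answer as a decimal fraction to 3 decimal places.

Working in km (1 km = 1000 m; β in km⁻¹ = β in m⁻¹ × 1000):
⟨φ⟩ = (1/(z₂−z₁)) ∫ φ₀ e^(−βz) dz = φ₀·(e^(−β·z₁) − e^(−β·z₂)) / (β·(z₂−z₁))
e^(−0.556×3.2) = 0.1688; e^(−0.556×4.6) = 0.0775
⟨φ⟩ = 0.42 × (0.1688 − 0.0775) / (0.556 × 1.4) = 0.42 × 0.1173 = 0.0493

0.049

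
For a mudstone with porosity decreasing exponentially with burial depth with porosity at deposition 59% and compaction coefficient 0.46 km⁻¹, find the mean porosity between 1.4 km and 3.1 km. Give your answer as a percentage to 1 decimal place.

21.5%

⟨n⟩ = (1/(d₂−d₁)) ∫ n₀ e^(−kd) dd = n₀·(e^(−k·d₁) − e^(−k·d₂)) / (k·(d₂−d₁))
e^(−0.46×1.4) = 0.5252; e^(−0.46×3.1) = 0.2403
⟨n⟩ = 0.59 × (0.5252 − 0.2403) / (0.46 × 1.7) = 0.59 × 0.3643 = 0.2150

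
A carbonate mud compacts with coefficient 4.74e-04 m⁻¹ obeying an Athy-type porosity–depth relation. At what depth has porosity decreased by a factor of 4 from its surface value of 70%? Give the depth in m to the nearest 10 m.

Working in km (1 km = 1000 m; β in km⁻¹ = β in m⁻¹ × 1000):
phi/phi₀ = 1/4 ⇒ exp(−β·d) = 1/4 ⇒ d = ln(4) / β
d = 1.3863 / 0.474 = 2.925 km

2920 m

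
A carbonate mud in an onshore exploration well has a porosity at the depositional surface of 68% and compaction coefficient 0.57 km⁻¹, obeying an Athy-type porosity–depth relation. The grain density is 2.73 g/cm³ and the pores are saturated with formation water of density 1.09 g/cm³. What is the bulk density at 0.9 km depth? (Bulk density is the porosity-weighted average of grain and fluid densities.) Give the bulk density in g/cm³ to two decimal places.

2.06 g/cm³

Porosity at depth: φ = 0.68·exp(−0.57×0.9) = 0.68×0.5987 = 0.4071
Bulk density: ρ_b = (1−φ)ρ_g + φ·ρ_f = 0.5929×2.73 + 0.4071×1.09
       = 1.619 + 0.444 = 2.062 g/cm³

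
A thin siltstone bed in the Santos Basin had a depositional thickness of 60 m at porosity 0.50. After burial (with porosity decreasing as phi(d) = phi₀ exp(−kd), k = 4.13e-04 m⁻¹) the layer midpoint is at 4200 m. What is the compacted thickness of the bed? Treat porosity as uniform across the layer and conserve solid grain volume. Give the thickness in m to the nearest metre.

Working in km (1 km = 1000 m; k in km⁻¹ = k in m⁻¹ × 1000):
Porosity at 4.2 km: phi = 0.5·exp(−0.413×4.2) = 0.0882
Solid-volume conservation: h(1−phi) = h₀(1−phi₀) ⇒ h = h₀·(1−phi₀)/(1−phi)
h = 0.06 × (1 − 0.5)/(1 − 0.0882) = 0.06 × 0.5484 = 0.0329 km

33 m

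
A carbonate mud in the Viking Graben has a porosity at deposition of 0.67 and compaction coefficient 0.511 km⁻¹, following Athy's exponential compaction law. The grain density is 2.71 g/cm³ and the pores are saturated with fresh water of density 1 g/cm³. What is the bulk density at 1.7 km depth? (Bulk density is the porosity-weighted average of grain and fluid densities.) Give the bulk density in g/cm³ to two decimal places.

2.23 g/cm³

Porosity at depth: φ = 0.67·exp(−0.511×1.7) = 0.67×0.4195 = 0.2811
Bulk density: ρ_b = (1−φ)ρ_g + φ·ρ_f = 0.7189×2.71 + 0.2811×1
       = 1.948 + 0.281 = 2.229 g/cm³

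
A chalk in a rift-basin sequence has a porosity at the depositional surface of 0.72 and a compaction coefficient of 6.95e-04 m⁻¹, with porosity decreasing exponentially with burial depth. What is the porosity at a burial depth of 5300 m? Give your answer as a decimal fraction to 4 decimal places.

0.0181

Working in km (1 km = 1000 m; k in km⁻¹ = k in m⁻¹ × 1000):
phi = phi₀·exp(−k·d) = 0.72 × exp(−0.695 × 5.3) = 0.72 × exp(−3.683)
  = 0.72 × 0.0251 = 0.0181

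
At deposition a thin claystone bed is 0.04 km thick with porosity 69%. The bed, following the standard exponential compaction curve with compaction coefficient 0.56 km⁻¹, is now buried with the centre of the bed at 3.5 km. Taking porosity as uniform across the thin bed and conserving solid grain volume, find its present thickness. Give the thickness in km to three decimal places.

0.014 km

Porosity at 3.5 km: φ = 0.69·exp(−0.56×3.5) = 0.0972
Solid-volume conservation: h(1−φ) = h₀(1−φ₀) ⇒ h = h₀·(1−φ₀)/(1−φ)
h = 0.04 × (1 − 0.69)/(1 − 0.0972) = 0.04 × 0.3434 = 0.0137 km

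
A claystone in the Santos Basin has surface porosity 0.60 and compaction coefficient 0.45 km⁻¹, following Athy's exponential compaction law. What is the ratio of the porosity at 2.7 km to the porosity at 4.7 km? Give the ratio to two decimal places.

2.46

n(z₁)/n(z₂) = e^(−β·z₁)/e^(−β·z₂) = e^{β(z₂−z₁)}
= exp(0.45 × 2) = exp(0.9) = 2.4596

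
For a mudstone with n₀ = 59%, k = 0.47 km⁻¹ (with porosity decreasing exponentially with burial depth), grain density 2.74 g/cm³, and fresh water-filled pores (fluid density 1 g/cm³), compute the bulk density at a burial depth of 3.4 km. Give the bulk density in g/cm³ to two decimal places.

2.53 g/cm³

Porosity at depth: n = 0.59·exp(−0.47×3.4) = 0.59×0.2023 = 0.1194
Bulk density: ρ_b = (1−n)ρ_g + n·ρ_f = 0.8806×2.74 + 0.1194×1
       = 2.413 + 0.119 = 2.532 g/cm³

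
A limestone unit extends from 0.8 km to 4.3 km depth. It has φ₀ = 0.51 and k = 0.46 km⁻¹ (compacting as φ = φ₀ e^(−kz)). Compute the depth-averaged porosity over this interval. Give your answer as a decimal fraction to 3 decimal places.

⟨φ⟩ = (1/(z₂−z₁)) ∫ φ₀ e^(−kz) dz = φ₀·(e^(−k·z₁) − e^(−k·z₂)) / (k·(z₂−z₁))
e^(−0.46×0.8) = 0.6921; e^(−0.46×4.3) = 0.1383
⟨φ⟩ = 0.51 × (0.6921 − 0.1383) / (0.46 × 3.5) = 0.51 × 0.3440 = 0.1754

0.175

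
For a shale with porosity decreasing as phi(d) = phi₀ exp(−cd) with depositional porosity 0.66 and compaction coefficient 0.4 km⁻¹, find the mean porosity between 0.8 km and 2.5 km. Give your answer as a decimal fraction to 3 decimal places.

0.348

⟨phi⟩ = (1/(d₂−d₁)) ∫ phi₀ e^(−cd) dd = phi₀·(e^(−c·d₁) − e^(−c·d₂)) / (c·(d₂−d₁))
e^(−0.4×0.8) = 0.7261; e^(−0.4×2.5) = 0.3679
⟨phi⟩ = 0.66 × (0.7261 − 0.3679) / (0.4 × 1.7) = 0.66 × 0.5269 = 0.3477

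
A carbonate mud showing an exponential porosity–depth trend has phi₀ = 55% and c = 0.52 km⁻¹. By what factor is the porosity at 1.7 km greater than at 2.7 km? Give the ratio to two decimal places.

1.68

phi(Z₁)/phi(Z₂) = e^(−c·Z₁)/e^(−c·Z₂) = e^{c(Z₂−Z₁)}
= exp(0.52 × 1) = exp(0.52) = 1.6820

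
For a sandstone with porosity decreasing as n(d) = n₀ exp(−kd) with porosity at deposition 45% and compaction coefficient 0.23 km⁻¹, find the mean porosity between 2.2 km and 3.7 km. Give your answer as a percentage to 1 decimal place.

22.9%

⟨n⟩ = (1/(d₂−d₁)) ∫ n₀ e^(−kd) dd = n₀·(e^(−k·d₁) − e^(−k·d₂)) / (k·(d₂−d₁))
e^(−0.23×2.2) = 0.6029; e^(−0.23×3.7) = 0.4270
⟨n⟩ = 0.45 × (0.6029 − 0.4270) / (0.23 × 1.5) = 0.45 × 0.5099 = 0.2295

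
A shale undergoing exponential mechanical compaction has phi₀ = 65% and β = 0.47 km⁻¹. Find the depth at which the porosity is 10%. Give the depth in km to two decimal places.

3.98 km

Invert Athy's law: Z = ln(phi₀/phi) / β
Z = ln(0.65/0.1) / 0.47 = ln(6.5) / 0.47 = 1.8718 / 0.47 = 3.983 km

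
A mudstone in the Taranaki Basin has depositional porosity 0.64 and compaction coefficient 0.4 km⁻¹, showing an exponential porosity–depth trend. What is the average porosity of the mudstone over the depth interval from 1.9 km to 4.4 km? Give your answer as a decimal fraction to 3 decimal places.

⟨φ⟩ = (1/(d₂−d₁)) ∫ φ₀ e^(−cd) dd = φ₀·(e^(−c·d₁) − e^(−c·d₂)) / (c·(d₂−d₁))
e^(−0.4×1.9) = 0.4677; e^(−0.4×4.4) = 0.1720
⟨φ⟩ = 0.64 × (0.4677 − 0.1720) / (0.4 × 2.5) = 0.64 × 0.2956 = 0.1892

0.189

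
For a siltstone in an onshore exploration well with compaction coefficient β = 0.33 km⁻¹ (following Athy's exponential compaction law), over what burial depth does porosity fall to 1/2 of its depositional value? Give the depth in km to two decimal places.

2.10 km

φ/φ₀ = 1/2 ⇒ exp(−β·d) = 1/2 ⇒ d = ln(2) / β
d = 0.6931 / 0.33 = 2.100 km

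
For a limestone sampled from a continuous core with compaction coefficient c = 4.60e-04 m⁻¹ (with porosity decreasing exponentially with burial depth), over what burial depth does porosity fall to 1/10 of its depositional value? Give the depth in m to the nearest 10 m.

5010 m

Working in km (1 km = 1000 m; c in km⁻¹ = c in m⁻¹ × 1000):
phi/phi₀ = 1/10 ⇒ exp(−c·Z) = 1/10 ⇒ Z = ln(10) / c
Z = 2.3026 / 0.46 = 5.006 km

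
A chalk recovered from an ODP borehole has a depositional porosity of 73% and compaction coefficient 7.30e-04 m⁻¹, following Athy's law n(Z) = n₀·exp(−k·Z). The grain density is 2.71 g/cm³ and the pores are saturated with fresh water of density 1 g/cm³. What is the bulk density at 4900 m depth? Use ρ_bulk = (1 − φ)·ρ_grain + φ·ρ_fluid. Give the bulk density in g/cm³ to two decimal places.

Working in km (1 km = 1000 m; k in km⁻¹ = k in m⁻¹ × 1000):
Porosity at depth: n = 0.73·exp(−0.73×4.9) = 0.73×0.0280 = 0.0204
Bulk density: ρ_b = (1−n)ρ_g + n·ρ_f = 0.9796×2.71 + 0.0204×1
       = 2.655 + 0.020 = 2.675 g/cm³

2.68 g/cm³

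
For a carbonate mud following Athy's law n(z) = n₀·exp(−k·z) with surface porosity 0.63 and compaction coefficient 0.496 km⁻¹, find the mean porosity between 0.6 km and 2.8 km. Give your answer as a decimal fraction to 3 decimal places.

0.285

⟨n⟩ = (1/(z₂−z₁)) ∫ n₀ e^(−kz) dz = n₀·(e^(−k·z₁) − e^(−k·z₂)) / (k·(z₂−z₁))
e^(−0.496×0.6) = 0.7426; e^(−0.496×2.8) = 0.2494
⟨n⟩ = 0.63 × (0.7426 − 0.2494) / (0.496 × 2.2) = 0.63 × 0.4520 = 0.2848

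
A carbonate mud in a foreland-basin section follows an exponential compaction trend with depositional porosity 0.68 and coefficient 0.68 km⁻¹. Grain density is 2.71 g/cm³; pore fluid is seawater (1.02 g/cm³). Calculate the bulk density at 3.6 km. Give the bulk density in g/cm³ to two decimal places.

Porosity at depth: n = 0.68·exp(−0.68×3.6) = 0.68×0.0865 = 0.0588
Bulk density: ρ_b = (1−n)ρ_g + n·ρ_f = 0.9412×2.71 + 0.0588×1.02
       = 2.551 + 0.060 = 2.611 g/cm³

2.61 g/cm³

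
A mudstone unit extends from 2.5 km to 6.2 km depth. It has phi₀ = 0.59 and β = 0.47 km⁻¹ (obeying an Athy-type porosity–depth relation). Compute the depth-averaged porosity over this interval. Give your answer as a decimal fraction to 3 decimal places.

0.086

⟨phi⟩ = (1/(Z₂−Z₁)) ∫ phi₀ e^(−βZ) dZ = phi₀·(e^(−β·Z₁) − e^(−β·Z₂)) / (β·(Z₂−Z₁))
e^(−0.47×2.5) = 0.3088; e^(−0.47×6.2) = 0.0543
⟨phi⟩ = 0.59 × (0.3088 − 0.0543) / (0.47 × 3.7) = 0.59 × 0.1464 = 0.0864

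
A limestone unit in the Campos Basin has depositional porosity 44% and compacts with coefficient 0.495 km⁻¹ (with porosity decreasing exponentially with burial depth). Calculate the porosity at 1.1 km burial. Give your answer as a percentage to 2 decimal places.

n = n₀·exp(−k·z) = 0.44 × exp(−0.495 × 1.1) = 0.44 × exp(−0.5445)
  = 0.44 × 0.5801 = 0.2553

25.53%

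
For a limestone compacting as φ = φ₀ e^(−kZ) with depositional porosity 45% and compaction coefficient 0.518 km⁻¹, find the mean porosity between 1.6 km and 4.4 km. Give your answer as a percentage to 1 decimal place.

10.4%

⟨φ⟩ = (1/(Z₂−Z₁)) ∫ φ₀ e^(−kZ) dZ = φ₀·(e^(−k·Z₁) − e^(−k·Z₂)) / (k·(Z₂−Z₁))
e^(−0.518×1.6) = 0.4366; e^(−0.518×4.4) = 0.1024
⟨φ⟩ = 0.45 × (0.4366 − 0.1024) / (0.518 × 2.8) = 0.45 × 0.2304 = 0.1037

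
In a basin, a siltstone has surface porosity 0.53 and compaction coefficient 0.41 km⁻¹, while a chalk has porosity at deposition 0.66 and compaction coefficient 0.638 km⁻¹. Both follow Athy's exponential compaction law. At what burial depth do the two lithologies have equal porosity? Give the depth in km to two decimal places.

Set φ₀ₐ e^(−kₐd) = φ₀ᵦ e^(−kᵦd) ⇒ ln(φ₀ₐ/φ₀ᵦ) = (kₐ − kᵦ)·d
d = ln(0.53/0.66) / (0.41 − 0.638) = -0.2194 / -0.228 = 0.962 km

0.96 km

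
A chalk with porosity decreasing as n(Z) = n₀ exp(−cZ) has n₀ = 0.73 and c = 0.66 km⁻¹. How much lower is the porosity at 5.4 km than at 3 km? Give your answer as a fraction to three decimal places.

n(3) = 0.73·e^(−0.66×3) = 0.1008
n(5.4) = 0.73·e^(−0.66×5.4) = 0.0207
Δn = 0.1008 − 0.0207 = 0.0801

0.080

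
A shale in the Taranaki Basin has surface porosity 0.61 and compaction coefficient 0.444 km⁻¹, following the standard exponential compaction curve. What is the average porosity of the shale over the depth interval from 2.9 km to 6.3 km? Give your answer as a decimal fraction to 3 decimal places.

0.087

⟨phi⟩ = (1/(d₂−d₁)) ∫ phi₀ e^(−βd) dd = phi₀·(e^(−β·d₁) − e^(−β·d₂)) / (β·(d₂−d₁))
e^(−0.444×2.9) = 0.2759; e^(−0.444×6.3) = 0.0610
⟨phi⟩ = 0.61 × (0.2759 − 0.0610) / (0.444 × 3.4) = 0.61 × 0.1424 = 0.0869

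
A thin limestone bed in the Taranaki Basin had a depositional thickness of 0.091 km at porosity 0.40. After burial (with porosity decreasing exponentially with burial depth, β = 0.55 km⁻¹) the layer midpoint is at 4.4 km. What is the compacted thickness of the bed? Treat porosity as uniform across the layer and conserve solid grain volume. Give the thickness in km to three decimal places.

Porosity at 4.4 km: n = 0.4·exp(−0.55×4.4) = 0.0356
Solid-volume conservation: h(1−n) = h₀(1−n₀) ⇒ h = h₀·(1−n₀)/(1−n)
h = 0.091 × (1 − 0.4)/(1 − 0.0356) = 0.091 × 0.6221 = 0.0566 km

0.057 km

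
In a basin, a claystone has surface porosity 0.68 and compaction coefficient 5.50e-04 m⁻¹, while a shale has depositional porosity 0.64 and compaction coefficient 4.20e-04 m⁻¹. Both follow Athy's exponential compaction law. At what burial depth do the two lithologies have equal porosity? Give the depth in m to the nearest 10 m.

Working in km (1 km = 1000 m; c in km⁻¹ = c in m⁻¹ × 1000):
Set phi₀ₐ e^(−cₐd) = phi₀ᵦ e^(−cᵦd) ⇒ ln(phi₀ₐ/phi₀ᵦ) = (cₐ − cᵦ)·d
d = ln(0.68/0.64) / (0.55 − 0.42) = 0.0606 / 0.13 = 0.466 km

470 m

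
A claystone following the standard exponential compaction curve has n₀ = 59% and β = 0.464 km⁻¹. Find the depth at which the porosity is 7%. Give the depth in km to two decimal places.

4.59 km

Invert Athy's law: Z = ln(n₀/n) / β
Z = ln(0.59/0.07) / 0.464 = ln(8.429) / 0.464 = 2.1316 / 0.464 = 4.594 km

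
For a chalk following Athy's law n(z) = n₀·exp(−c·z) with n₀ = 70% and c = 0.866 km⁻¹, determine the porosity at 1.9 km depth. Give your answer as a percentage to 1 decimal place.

13.5%

n = n₀·exp(−c·z) = 0.7 × exp(−0.866 × 1.9) = 0.7 × exp(−1.645)
  = 0.7 × 0.1929 = 0.1351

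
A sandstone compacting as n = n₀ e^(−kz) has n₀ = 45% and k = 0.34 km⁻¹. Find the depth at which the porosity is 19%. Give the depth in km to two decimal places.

2.54 km

Invert Athy's law: z = ln(n₀/n) / k
z = ln(0.45/0.19) / 0.34 = ln(2.368) / 0.34 = 0.8622 / 0.34 = 2.536 km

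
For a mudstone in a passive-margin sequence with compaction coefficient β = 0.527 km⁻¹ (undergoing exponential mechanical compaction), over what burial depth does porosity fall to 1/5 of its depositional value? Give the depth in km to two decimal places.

n/n₀ = 1/5 ⇒ exp(−β·Z) = 1/5 ⇒ Z = ln(5) / β
Z = 1.6094 / 0.527 = 3.054 km

3.05 km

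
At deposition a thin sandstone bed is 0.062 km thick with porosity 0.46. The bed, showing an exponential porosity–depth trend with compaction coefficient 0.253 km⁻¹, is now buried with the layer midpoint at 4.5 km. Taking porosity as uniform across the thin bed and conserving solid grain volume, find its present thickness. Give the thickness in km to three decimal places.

Porosity at 4.5 km: n = 0.46·exp(−0.253×4.5) = 0.1473
Solid-volume conservation: h(1−n) = h₀(1−n₀) ⇒ h = h₀·(1−n₀)/(1−n)
h = 0.062 × (1 − 0.46)/(1 − 0.1473) = 0.062 × 0.6333 = 0.0393 km

0.039 km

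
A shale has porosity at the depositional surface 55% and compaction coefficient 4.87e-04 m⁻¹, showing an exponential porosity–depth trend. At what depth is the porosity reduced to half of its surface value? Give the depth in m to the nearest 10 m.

1420 m

Working in km (1 km = 1000 m; c in km⁻¹ = c in m⁻¹ × 1000):
φ/φ₀ = 1/2 ⇒ exp(−c·z) = 1/2 ⇒ z = ln(2) / c
z = 0.6931 / 0.487 = 1.423 km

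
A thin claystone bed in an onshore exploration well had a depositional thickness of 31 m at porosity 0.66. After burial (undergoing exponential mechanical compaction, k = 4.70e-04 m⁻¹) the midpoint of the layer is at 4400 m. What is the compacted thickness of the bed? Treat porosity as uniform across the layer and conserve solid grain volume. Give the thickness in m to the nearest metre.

Working in km (1 km = 1000 m; k in km⁻¹ = k in m⁻¹ × 1000):
Porosity at 4.4 km: φ = 0.66·exp(−0.47×4.4) = 0.0834
Solid-volume conservation: h(1−φ) = h₀(1−φ₀) ⇒ h = h₀·(1−φ₀)/(1−φ)
h = 0.031 × (1 − 0.66)/(1 − 0.0834) = 0.031 × 0.3710 = 0.0115 km

11 m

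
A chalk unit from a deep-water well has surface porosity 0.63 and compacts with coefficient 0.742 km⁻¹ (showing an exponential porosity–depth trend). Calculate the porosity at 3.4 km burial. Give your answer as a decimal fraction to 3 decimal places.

0.051

phi = phi₀·exp(−c·Z) = 0.63 × exp(−0.742 × 3.4) = 0.63 × exp(−2.523)
  = 0.63 × 0.0802 = 0.0505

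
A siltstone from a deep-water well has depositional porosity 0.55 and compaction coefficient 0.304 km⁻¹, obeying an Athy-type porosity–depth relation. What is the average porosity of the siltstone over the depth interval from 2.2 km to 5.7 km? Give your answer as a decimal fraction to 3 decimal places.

0.173

⟨n⟩ = (1/(z₂−z₁)) ∫ n₀ e^(−kz) dz = n₀·(e^(−k·z₁) − e^(−k·z₂)) / (k·(z₂−z₁))
e^(−0.304×2.2) = 0.5123; e^(−0.304×5.7) = 0.1768
⟨n⟩ = 0.55 × (0.5123 − 0.1768) / (0.304 × 3.5) = 0.55 × 0.3154 = 0.1734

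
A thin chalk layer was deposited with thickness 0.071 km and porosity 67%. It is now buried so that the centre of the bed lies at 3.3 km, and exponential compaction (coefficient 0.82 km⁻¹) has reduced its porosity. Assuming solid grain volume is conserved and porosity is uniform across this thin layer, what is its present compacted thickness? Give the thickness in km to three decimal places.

0.025 km

Porosity at 3.3 km: φ = 0.67·exp(−0.82×3.3) = 0.0448
Solid-volume conservation: h(1−φ) = h₀(1−φ₀) ⇒ h = h₀·(1−φ₀)/(1−φ)
h = 0.071 × (1 − 0.67)/(1 − 0.0448) = 0.071 × 0.3455 = 0.0245 km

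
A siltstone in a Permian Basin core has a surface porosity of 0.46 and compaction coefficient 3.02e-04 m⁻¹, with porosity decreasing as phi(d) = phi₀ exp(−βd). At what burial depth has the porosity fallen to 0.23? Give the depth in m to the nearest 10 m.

Working in km (1 km = 1000 m; β in km⁻¹ = β in m⁻¹ × 1000):
Invert Athy's law: d = ln(phi₀/phi) / β
d = ln(0.46/0.23) / 0.302 = ln(2) / 0.302 = 0.6931 / 0.302 = 2.295 km

2300 m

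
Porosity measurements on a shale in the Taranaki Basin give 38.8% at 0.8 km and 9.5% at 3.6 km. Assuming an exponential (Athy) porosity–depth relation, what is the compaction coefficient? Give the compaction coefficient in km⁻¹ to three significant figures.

0.503 km⁻¹

Athy: φ(z) = φ₀ e^(−kz) ⇒ φ₁/φ₂ = e^{k(z₂−z₁)} ⇒ k = ln(φ₁/φ₂)/(z₂−z₁)
k = ln(0.388/0.095) / (3.6 − 0.8) = ln(4.084) / 2.8 = 1.4071 / 2.8 = 0.5025 km⁻¹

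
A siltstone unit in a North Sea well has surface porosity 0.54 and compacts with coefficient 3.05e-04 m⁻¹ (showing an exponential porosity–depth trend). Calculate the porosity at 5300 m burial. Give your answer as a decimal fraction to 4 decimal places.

0.1072

Working in km (1 km = 1000 m; β in km⁻¹ = β in m⁻¹ × 1000):
φ = φ₀·exp(−β·z) = 0.54 × exp(−0.305 × 5.3) = 0.54 × exp(−1.616)
  = 0.54 × 0.1986 = 0.1072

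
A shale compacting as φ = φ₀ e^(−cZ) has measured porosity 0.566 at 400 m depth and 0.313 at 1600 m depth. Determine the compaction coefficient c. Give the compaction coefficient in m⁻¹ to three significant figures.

0.000494 m⁻¹

Working in km (1 km = 1000 m; c in km⁻¹ = c in m⁻¹ × 1000):
Athy: φ(Z) = φ₀ e^(−cZ) ⇒ φ₁/φ₂ = e^{c(Z₂−Z₁)} ⇒ c = ln(φ₁/φ₂)/(Z₂−Z₁)
c = ln(0.566/0.313) / (1.6 − 0.4) = ln(1.808) / 1.2 = 0.5924 / 1.2 = 0.4937 km⁻¹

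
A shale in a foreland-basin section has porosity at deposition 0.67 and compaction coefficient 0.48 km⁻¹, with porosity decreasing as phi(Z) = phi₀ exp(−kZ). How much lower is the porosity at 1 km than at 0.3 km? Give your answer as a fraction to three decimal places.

0.166

phi(0.3) = 0.67·e^(−0.48×0.3) = 0.5801
phi(1) = 0.67·e^(−0.48×1) = 0.4146
Δphi = 0.5801 − 0.4146 = 0.1656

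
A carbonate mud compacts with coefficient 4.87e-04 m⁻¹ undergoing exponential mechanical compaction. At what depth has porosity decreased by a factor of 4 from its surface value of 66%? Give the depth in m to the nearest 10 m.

2850 m

Working in km (1 km = 1000 m; c in km⁻¹ = c in m⁻¹ × 1000):
φ/φ₀ = 1/4 ⇒ exp(−c·z) = 1/4 ⇒ z = ln(4) / c
z = 1.3863 / 0.487 = 2.847 km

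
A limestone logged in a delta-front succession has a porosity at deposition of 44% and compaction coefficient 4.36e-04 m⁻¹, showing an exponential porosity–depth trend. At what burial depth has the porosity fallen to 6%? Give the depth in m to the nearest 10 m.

4570 m

Working in km (1 km = 1000 m; β in km⁻¹ = β in m⁻¹ × 1000):
Invert Athy's law: d = ln(n₀/n) / β
d = ln(0.44/0.06) / 0.436 = ln(7.333) / 0.436 = 1.9924 / 0.436 = 4.570 km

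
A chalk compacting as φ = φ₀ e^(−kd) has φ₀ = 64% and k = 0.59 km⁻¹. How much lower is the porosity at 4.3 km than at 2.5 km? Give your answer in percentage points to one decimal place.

φ(2.5) = 0.64·e^(−0.59×2.5) = 0.1464
φ(4.3) = 0.64·e^(−0.59×4.3) = 0.0506
Δφ = 0.1464 − 0.0506 = 0.0958

9.6 percentage points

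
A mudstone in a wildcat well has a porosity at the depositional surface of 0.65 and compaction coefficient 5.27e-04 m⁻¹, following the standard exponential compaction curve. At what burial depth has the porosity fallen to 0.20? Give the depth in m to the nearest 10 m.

Working in km (1 km = 1000 m; β in km⁻¹ = β in m⁻¹ × 1000):
Invert Athy's law: Z = ln(phi₀/phi) / β
Z = ln(0.65/0.2) / 0.527 = ln(3.25) / 0.527 = 1.1787 / 0.527 = 2.237 km

2240 m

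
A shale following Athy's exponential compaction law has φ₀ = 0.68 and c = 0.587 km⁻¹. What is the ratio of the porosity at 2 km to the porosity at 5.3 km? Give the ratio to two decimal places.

φ(z₁)/φ(z₂) = e^(−c·z₁)/e^(−c·z₂) = e^{c(z₂−z₁)}
= exp(0.587 × 3.3) = exp(1.937) = 6.9386

6.94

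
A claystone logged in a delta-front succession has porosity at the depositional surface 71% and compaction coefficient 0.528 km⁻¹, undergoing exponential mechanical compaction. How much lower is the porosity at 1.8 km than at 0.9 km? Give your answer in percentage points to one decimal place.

16.7 percentage points

φ(0.9) = 0.71·e^(−0.528×0.9) = 0.4415
φ(1.8) = 0.71·e^(−0.528×1.8) = 0.2745
Δφ = 0.4415 − 0.2745 = 0.1670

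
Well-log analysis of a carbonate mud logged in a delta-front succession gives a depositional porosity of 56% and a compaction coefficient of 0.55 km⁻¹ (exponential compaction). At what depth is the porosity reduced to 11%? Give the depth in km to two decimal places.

Invert Athy's law: d = ln(φ₀/φ) / k
d = ln(0.56/0.11) / 0.55 = ln(5.091) / 0.55 = 1.6275 / 0.55 = 2.959 km

2.96 km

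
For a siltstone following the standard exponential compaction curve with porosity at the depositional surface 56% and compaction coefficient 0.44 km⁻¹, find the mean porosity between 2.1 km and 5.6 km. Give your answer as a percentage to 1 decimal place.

11.3%

⟨φ⟩ = (1/(d₂−d₁)) ∫ φ₀ e^(−kd) dd = φ₀·(e^(−k·d₁) − e^(−k·d₂)) / (k·(d₂−d₁))
e^(−0.44×2.1) = 0.3969; e^(−0.44×5.6) = 0.0851
⟨φ⟩ = 0.56 × (0.3969 − 0.0851) / (0.44 × 3.5) = 0.56 × 0.2025 = 0.1134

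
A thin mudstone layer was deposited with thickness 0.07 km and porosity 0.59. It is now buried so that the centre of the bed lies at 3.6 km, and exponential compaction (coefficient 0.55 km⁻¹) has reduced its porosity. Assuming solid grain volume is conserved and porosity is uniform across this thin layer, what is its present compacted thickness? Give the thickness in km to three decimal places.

0.031 km

Porosity at 3.6 km: n = 0.59·exp(−0.55×3.6) = 0.0815
Solid-volume conservation: h(1−n) = h₀(1−n₀) ⇒ h = h₀·(1−n₀)/(1−n)
h = 0.07 × (1 − 0.59)/(1 − 0.0815) = 0.07 × 0.4464 = 0.0312 km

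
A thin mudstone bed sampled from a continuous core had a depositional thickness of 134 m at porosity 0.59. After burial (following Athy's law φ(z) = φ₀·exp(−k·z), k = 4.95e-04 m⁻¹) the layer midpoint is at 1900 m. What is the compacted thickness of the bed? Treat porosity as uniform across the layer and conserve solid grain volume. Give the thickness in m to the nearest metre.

71 m

Working in km (1 km = 1000 m; k in km⁻¹ = k in m⁻¹ × 1000):
Porosity at 1.9 km: φ = 0.59·exp(−0.495×1.9) = 0.2304
Solid-volume conservation: h(1−φ) = h₀(1−φ₀) ⇒ h = h₀·(1−φ₀)/(1−φ)
h = 0.134 × (1 − 0.59)/(1 − 0.2304) = 0.134 × 0.5327 = 0.0714 km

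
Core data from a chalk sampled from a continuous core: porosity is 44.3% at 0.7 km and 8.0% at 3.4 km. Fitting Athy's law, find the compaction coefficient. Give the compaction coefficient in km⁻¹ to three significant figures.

Athy: φ(z) = φ₀ e^(−kz) ⇒ φ₁/φ₂ = e^{k(z₂−z₁)} ⇒ k = ln(φ₁/φ₂)/(z₂−z₁)
k = ln(0.443/0.08) / (3.4 − 0.7) = ln(5.537) / 2.7 = 1.7115 / 2.7 = 0.6339 km⁻¹

0.634 km⁻¹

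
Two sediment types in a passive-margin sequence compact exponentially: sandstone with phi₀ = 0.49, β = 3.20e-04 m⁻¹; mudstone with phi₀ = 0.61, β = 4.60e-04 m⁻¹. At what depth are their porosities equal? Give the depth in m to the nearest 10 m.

Working in km (1 km = 1000 m; β in km⁻¹ = β in m⁻¹ × 1000):
Set phi₀ₐ e^(−βₐZ) = phi₀ᵦ e^(−βᵦZ) ⇒ ln(phi₀ₐ/phi₀ᵦ) = (βₐ − βᵦ)·Z
Z = ln(0.49/0.61) / (0.32 − 0.46) = -0.2191 / -0.14 = 1.565 km

1560 m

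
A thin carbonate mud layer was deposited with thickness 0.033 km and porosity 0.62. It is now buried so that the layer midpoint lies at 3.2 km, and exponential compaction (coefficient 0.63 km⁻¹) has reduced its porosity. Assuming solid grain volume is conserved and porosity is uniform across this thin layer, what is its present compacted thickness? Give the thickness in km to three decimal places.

Porosity at 3.2 km: n = 0.62·exp(−0.63×3.2) = 0.0826
Solid-volume conservation: h(1−n) = h₀(1−n₀) ⇒ h = h₀·(1−n₀)/(1−n)
h = 0.033 × (1 − 0.62)/(1 − 0.0826) = 0.033 × 0.4142 = 0.0137 km

0.014 km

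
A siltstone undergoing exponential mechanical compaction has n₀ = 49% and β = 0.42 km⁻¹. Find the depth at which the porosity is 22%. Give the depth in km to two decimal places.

1.91 km

Invert Athy's law: d = ln(n₀/n) / β
d = ln(0.49/0.22) / 0.42 = ln(2.227) / 0.42 = 0.8008 / 0.42 = 1.907 km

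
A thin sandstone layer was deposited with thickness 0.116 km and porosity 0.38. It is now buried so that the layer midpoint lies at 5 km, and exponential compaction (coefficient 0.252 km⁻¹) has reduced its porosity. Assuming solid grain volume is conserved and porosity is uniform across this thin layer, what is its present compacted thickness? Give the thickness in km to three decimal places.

0.081 km

Porosity at 5 km: phi = 0.38·exp(−0.252×5) = 0.1078
Solid-volume conservation: h(1−phi) = h₀(1−phi₀) ⇒ h = h₀·(1−phi₀)/(1−phi)
h = 0.116 × (1 − 0.38)/(1 − 0.1078) = 0.116 × 0.6949 = 0.0806 km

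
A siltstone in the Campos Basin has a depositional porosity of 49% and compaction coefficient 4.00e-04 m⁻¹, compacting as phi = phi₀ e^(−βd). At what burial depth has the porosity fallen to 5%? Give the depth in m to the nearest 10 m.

Working in km (1 km = 1000 m; β in km⁻¹ = β in m⁻¹ × 1000):
Invert Athy's law: d = ln(phi₀/phi) / β
d = ln(0.49/0.05) / 0.4 = ln(9.8) / 0.4 = 2.2824 / 0.4 = 5.706 km

5710 m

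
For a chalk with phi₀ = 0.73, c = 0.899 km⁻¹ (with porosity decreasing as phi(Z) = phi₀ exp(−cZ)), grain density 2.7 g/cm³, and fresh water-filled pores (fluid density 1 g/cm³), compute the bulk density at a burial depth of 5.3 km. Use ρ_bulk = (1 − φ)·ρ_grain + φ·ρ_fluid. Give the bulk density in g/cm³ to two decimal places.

2.69 g/cm³

Porosity at depth: phi = 0.73·exp(−0.899×5.3) = 0.73×0.0085 = 0.0062
Bulk density: ρ_b = (1−phi)ρ_g + phi·ρ_f = 0.9938×2.7 + 0.0062×1
       = 2.683 + 0.006 = 2.689 g/cm³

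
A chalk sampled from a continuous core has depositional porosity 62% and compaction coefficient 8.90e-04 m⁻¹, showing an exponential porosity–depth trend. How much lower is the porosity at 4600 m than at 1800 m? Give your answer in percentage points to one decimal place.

Working in km (1 km = 1000 m; β in km⁻¹ = β in m⁻¹ × 1000):
φ(1.8) = 0.62·e^(−0.89×1.8) = 0.1249
φ(4.6) = 0.62·e^(−0.89×4.6) = 0.0103
Δφ = 0.1249 − 0.0103 = 0.1146

11.5 percentage points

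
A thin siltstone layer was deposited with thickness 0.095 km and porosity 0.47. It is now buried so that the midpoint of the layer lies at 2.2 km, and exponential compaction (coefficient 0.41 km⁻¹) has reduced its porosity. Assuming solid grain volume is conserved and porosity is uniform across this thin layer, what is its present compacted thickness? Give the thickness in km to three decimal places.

0.062 km

Porosity at 2.2 km: n = 0.47·exp(−0.41×2.2) = 0.1907
Solid-volume conservation: h(1−n) = h₀(1−n₀) ⇒ h = h₀·(1−n₀)/(1−n)
h = 0.095 × (1 − 0.47)/(1 − 0.1907) = 0.095 × 0.6549 = 0.0622 km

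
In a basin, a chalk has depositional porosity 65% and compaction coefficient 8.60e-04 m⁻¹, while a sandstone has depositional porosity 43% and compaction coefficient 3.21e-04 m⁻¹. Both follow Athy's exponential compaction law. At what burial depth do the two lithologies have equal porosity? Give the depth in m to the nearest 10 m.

Working in km (1 km = 1000 m; k in km⁻¹ = k in m⁻¹ × 1000):
Set phi₀ₐ e^(−kₐd) = phi₀ᵦ e^(−kᵦd) ⇒ ln(phi₀ₐ/phi₀ᵦ) = (kₐ − kᵦ)·d
d = ln(0.65/0.43) / (0.86 − 0.321) = 0.4132 / 0.539 = 0.767 km

770 m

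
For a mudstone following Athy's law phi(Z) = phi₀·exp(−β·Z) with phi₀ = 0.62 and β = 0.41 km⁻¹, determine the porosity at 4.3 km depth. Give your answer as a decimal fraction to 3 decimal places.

0.106

phi = phi₀·exp(−β·Z) = 0.62 × exp(−0.41 × 4.3) = 0.62 × exp(−1.763)
  = 0.62 × 0.1715 = 0.1063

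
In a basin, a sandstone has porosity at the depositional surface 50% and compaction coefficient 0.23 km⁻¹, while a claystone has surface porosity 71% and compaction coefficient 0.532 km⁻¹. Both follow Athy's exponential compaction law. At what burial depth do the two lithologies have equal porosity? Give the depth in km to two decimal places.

Set n₀ₐ e^(−kₐZ) = n₀ᵦ e^(−kᵦZ) ⇒ ln(n₀ₐ/n₀ᵦ) = (kₐ − kᵦ)·Z
Z = ln(0.5/0.71) / (0.23 − 0.532) = -0.3507 / -0.302 = 1.161 km

1.16 km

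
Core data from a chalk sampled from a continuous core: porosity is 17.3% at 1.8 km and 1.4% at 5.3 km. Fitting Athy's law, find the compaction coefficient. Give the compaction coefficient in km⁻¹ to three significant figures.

0.718 km⁻¹

Athy: φ(d) = φ₀ e^(−kd) ⇒ φ₁/φ₂ = e^{k(d₂−d₁)} ⇒ k = ln(φ₁/φ₂)/(d₂−d₁)
k = ln(0.173/0.014) / (5.3 − 1.8) = ln(12.36) / 3.5 = 2.5142 / 3.5 = 0.7184 km⁻¹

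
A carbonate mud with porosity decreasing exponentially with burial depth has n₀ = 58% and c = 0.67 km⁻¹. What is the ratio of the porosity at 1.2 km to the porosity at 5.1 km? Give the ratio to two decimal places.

13.64

n(d₁)/n(d₂) = e^(−c·d₁)/e^(−c·d₂) = e^{c(d₂−d₁)}
= exp(0.67 × 3.9) = exp(2.613) = 13.6399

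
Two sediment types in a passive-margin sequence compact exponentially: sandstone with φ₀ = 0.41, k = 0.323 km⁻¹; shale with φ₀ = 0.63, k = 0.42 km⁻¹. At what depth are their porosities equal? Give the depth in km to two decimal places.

Set φ₀ₐ e^(−kₐz) = φ₀ᵦ e^(−kᵦz) ⇒ ln(φ₀ₐ/φ₀ᵦ) = (kₐ − kᵦ)·z
z = ln(0.41/0.63) / (0.323 − 0.42) = -0.4296 / -0.097 = 4.428 km

4.43 km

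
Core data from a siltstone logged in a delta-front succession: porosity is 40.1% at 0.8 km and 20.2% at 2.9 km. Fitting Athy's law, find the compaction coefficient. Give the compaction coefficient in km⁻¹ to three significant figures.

0.327 km⁻¹

Athy: phi(Z) = phi₀ e^(−kZ) ⇒ phi₁/phi₂ = e^{k(Z₂−Z₁)} ⇒ k = ln(phi₁/phi₂)/(Z₂−Z₁)
k = ln(0.401/0.202) / (2.9 − 0.8) = ln(1.985) / 2.1 = 0.6857 / 2.1 = 0.3265 km⁻¹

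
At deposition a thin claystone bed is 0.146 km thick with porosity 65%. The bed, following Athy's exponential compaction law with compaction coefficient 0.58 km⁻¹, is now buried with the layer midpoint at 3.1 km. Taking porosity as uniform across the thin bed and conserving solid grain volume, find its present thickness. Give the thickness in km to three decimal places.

0.057 km

Porosity at 3.1 km: phi = 0.65·exp(−0.58×3.1) = 0.1077
Solid-volume conservation: h(1−phi) = h₀(1−phi₀) ⇒ h = h₀·(1−phi₀)/(1−phi)
h = 0.146 × (1 − 0.65)/(1 − 0.1077) = 0.146 × 0.3922 = 0.0573 km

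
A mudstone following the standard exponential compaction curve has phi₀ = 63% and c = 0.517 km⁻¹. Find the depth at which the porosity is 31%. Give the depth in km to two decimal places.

Invert Athy's law: z = ln(phi₀/phi) / c
z = ln(0.63/0.31) / 0.517 = ln(2.032) / 0.517 = 0.7091 / 0.517 = 1.372 km

1.37 km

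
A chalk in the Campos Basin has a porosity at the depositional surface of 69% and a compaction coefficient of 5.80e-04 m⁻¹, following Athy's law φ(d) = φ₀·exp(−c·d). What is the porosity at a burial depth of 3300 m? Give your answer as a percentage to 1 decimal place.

Working in km (1 km = 1000 m; c in km⁻¹ = c in m⁻¹ × 1000):
φ = φ₀·exp(−c·d) = 0.69 × exp(−0.58 × 3.3) = 0.69 × exp(−1.914)
  = 0.69 × 0.1475 = 0.1018

10.2%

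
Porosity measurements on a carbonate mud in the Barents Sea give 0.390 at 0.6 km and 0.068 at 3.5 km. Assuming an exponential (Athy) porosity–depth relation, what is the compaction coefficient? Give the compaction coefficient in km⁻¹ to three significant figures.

Athy: phi(d) = phi₀ e^(−kd) ⇒ phi₁/phi₂ = e^{k(d₂−d₁)} ⇒ k = ln(phi₁/phi₂)/(d₂−d₁)
k = ln(0.39/0.068) / (3.5 − 0.6) = ln(5.735) / 2.9 = 1.7466 / 2.9 = 0.6023 km⁻¹

0.602 km⁻¹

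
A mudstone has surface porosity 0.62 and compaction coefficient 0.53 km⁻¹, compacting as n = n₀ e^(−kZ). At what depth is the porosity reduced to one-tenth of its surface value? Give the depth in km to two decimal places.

4.34 km

n/n₀ = 1/10 ⇒ exp(−k·Z) = 1/10 ⇒ Z = ln(10) / k
Z = 2.3026 / 0.53 = 4.345 km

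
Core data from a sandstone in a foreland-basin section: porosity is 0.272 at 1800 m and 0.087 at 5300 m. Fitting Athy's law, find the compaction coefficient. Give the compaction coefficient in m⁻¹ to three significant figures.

0.000326 m⁻¹

Working in km (1 km = 1000 m; β in km⁻¹ = β in m⁻¹ × 1000):
Athy: phi(d) = phi₀ e^(−βd) ⇒ phi₁/phi₂ = e^{β(d₂−d₁)} ⇒ β = ln(phi₁/phi₂)/(d₂−d₁)
β = ln(0.272/0.087) / (5.3 − 1.8) = ln(3.126) / 3.5 = 1.1399 / 3.5 = 0.3257 km⁻¹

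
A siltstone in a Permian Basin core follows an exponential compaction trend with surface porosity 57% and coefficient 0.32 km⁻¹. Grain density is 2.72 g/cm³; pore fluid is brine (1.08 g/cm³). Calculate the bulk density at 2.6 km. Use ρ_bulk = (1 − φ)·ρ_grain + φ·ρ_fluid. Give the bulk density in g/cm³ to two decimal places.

Porosity at depth: φ = 0.57·exp(−0.32×2.6) = 0.57×0.4352 = 0.2481
Bulk density: ρ_b = (1−φ)ρ_g + φ·ρ_f = 0.7519×2.72 + 0.2481×1.08
       = 2.045 + 0.268 = 2.313 g/cm³

2.31 g/cm³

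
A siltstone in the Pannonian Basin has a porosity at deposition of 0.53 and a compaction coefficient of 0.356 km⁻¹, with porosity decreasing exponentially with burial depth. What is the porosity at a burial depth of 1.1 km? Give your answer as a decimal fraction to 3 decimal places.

n = n₀·exp(−β·Z) = 0.53 × exp(−0.356 × 1.1) = 0.53 × exp(−0.3916)
  = 0.53 × 0.6760 = 0.3583

0.358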